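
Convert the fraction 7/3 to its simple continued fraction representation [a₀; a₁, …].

[2; 3]

⌊7/3⌋ = 2, remainder 1
⌊3/1⌋ = 3, remainder 0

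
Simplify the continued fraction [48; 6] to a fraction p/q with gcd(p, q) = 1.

289/6

a_0 = 48: 48/1
a_1 = 6: 289/6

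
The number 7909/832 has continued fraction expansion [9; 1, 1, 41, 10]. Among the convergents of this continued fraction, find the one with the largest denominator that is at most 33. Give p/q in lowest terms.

a_0 = 9: 9/1  (≤ bound)
a_1 = 1: 10/1  (≤ bound)
a_2 = 1: 19/2  (≤ bound)
a_3 = 41: 789/83  (> 33, stop)

19/2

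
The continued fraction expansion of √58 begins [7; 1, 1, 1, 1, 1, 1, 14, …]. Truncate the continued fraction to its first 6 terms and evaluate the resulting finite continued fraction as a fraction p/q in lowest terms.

61/8

Build up convergents one term at a time:
a_0 = 7: 7/1
a_1 = 1: 8/1
a_2 = 1: 15/2
a_3 = 1: 23/3
a_4 = 1: 38/5
a_5 = 1: 61/8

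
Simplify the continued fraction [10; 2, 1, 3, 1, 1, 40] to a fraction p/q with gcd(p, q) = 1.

10505/1014

Start with 40.
1 + 1/(40/1) = 1 + 1/40 = 41/40
1 + 1/(41/40) = 1 + 40/41 = 81/41
3 + 1/(81/41) = 3 + 41/81 = 284/81
1 + 1/(284/81) = 1 + 81/284 = 365/284
2 + 1/(365/284) = 2 + 284/365 = 1014/365
10 + 1/(1014/365) = 10 + 365/1014 = 10505/1014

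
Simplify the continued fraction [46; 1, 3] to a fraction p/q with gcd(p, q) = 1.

a_0 = 46: 46/1
a_1 = 1: 47/1
a_2 = 3: 187/4

187/4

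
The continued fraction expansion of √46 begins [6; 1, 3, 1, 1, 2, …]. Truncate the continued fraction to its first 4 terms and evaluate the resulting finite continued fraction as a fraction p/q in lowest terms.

Start with 1.
3 + 1/(1/1) = 3 + 1/1 = 4/1
1 + 1/(4/1) = 1 + 1/4 = 5/4
6 + 1/(5/4) = 6 + 4/5 = 34/5

34/5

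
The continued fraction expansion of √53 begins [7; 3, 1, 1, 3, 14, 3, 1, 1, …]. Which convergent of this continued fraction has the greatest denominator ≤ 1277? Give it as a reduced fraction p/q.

a_0 = 7: 7/1  (≤ bound)
a_1 = 3: 22/3  (≤ bound)
a_2 = 1: 29/4  (≤ bound)
a_3 = 1: 51/7  (≤ bound)
a_4 = 3: 182/25  (≤ bound)
a_5 = 14: 2599/357  (≤ bound)
a_6 = 3: 7979/1096  (≤ bound)
a_7 = 1: 10578/1453  (> 1277, stop)

7979/1096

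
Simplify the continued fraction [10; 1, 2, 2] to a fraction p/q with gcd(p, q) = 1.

Compute successive convergents:
a_0 = 10: 10/1
a_1 = 1: 11/1
a_2 = 2: 32/3
a_3 = 2: 75/7

75/7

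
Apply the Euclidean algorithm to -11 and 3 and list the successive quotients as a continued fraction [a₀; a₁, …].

[-4; 3]

-11 = -4·3 + 1, so a_0 = -4
3 = 3·1 + 0, so a_1 = 3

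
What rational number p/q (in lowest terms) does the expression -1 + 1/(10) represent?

-9/10

Start with 10.
-1 + 1/(10/1) = -1 + 1/10 = -9/10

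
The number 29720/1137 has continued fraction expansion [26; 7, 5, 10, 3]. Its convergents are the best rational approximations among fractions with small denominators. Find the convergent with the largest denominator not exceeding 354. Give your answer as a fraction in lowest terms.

941/36

a_0 = 26: 26/1  (≤ bound)
a_1 = 7: 183/7  (≤ bound)
a_2 = 5: 941/36  (≤ bound)
a_3 = 10: 9593/367  (> 354, stop)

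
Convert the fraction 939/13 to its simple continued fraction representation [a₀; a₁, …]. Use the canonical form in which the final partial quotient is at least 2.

[72; 4, 3]

939 ÷ 13 → quotient 72, remainder 3
13 ÷ 3 → quotient 4, remainder 1
3 ÷ 1 → quotient 3, remainder 0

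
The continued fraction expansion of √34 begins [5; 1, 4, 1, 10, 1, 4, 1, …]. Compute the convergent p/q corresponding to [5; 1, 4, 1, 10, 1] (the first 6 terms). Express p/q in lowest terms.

Compute successive convergents:
a_0 = 5: 5/1
a_1 = 1: 6/1
a_2 = 4: 29/5
a_3 = 1: 35/6
a_4 = 10: 379/65
a_5 = 1: 414/71

414/71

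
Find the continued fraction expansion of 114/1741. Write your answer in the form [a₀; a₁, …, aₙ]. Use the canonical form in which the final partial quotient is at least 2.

[0; 15, 3, 1, 2, 10]

Apply division with remainder until the remainder is 0:
⌊114/1741⌋ = 0, remainder 114
⌊1741/114⌋ = 15, remainder 31
⌊114/31⌋ = 3, remainder 21
⌊31/21⌋ = 1, remainder 10
⌊21/10⌋ = 2, remainder 1
⌊10/1⌋ = 10, remainder 0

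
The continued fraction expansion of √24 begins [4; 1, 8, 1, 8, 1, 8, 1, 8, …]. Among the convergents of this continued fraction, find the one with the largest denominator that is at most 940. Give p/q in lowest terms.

a_0 = 4: 4/1  (≤ bound)
a_1 = 1: 5/1  (≤ bound)
a_2 = 8: 44/9  (≤ bound)
a_3 = 1: 49/10  (≤ bound)
a_4 = 8: 436/89  (≤ bound)
a_5 = 1: 485/99  (≤ bound)
a_6 = 8: 4316/881  (≤ bound)
a_7 = 1: 4801/980  (> 940, stop)

4316/881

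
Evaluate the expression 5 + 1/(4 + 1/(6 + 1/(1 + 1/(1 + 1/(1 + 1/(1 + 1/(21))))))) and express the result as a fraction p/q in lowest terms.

15513/2960

a_0 = 5: 5/1
a_1 = 4: 21/4
a_2 = 6: 131/25
a_3 = 1: 152/29
a_4 = 1: 283/54
a_5 = 1: 435/83
a_6 = 1: 718/137
a_7 = 21: 15513/2960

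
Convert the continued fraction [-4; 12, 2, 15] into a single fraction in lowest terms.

-1517/387

Start with 15.
2 + 1/(15/1) = 2 + 1/15 = 31/15
12 + 1/(31/15) = 12 + 15/31 = 387/31
-4 + 1/(387/31) = -4 + 31/387 = -1517/387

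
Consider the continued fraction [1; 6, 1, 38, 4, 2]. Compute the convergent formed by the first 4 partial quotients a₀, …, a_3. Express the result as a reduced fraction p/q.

Work from the innermost term outward:
Start with 38.
1 + 1/(38/1) = 1 + 1/38 = 39/38
6 + 1/(39/38) = 6 + 38/39 = 272/39
1 + 1/(272/39) = 1 + 39/272 = 311/272

311/272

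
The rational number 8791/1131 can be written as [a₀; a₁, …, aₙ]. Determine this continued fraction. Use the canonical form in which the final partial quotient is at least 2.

8791 ÷ 1131 → quotient 7, remainder 874
1131 ÷ 874 → quotient 1, remainder 257
874 ÷ 257 → quotient 3, remainder 103
257 ÷ 103 → quotient 2, remainder 51
103 ÷ 51 → quotient 2, remainder 1
51 ÷ 1 → quotient 51, remainder 0

[7; 1, 3, 2, 2, 51]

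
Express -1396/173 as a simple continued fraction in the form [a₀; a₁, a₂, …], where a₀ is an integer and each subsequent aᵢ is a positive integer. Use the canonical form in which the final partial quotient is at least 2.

-1396 = -9·173 + 161, so a_0 = -9
173 = 1·161 + 12, so a_1 = 1
161 = 13·12 + 5, so a_2 = 13
12 = 2·5 + 2, so a_3 = 2
5 = 2·2 + 1, so a_4 = 2
2 = 2·1 + 0, so a_5 = 2

[-9; 1, 13, 2, 2, 2]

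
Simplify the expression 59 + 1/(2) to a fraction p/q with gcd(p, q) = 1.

a_0 = 59: 59/1
a_1 = 2: 119/2

119/2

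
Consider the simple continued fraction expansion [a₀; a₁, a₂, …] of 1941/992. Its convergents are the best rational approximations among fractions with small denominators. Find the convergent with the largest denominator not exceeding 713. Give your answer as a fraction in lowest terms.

632/323

List convergents until the denominator exceeds the bound:
a_0 = 1: 1/1  (≤ bound)
a_1 = 1: 2/1  (≤ bound)
a_2 = 22: 45/23  (≤ bound)
a_3 = 14: 632/323  (≤ bound)
a_4 = 3: 1941/992  (> 713, stop)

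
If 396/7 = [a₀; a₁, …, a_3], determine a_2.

396 ÷ 7 → quotient 56, remainder 4
7 ÷ 4 → quotient 1, remainder 3
4 ÷ 3 → quotient 1, remainder 1

1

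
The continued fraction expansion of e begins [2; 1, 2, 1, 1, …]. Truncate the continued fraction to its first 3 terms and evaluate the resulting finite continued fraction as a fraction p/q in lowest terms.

Start with 2.
1 + 1/(2/1) = 1 + 1/2 = 3/2
2 + 1/(3/2) = 2 + 2/3 = 8/3

8/3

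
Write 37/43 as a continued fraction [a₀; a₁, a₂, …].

[0; 1, 6, 6]

Repeatedly divide and take the remainder:
37 = 0·43 + 37, so a_0 = 0
43 = 1·37 + 6, so a_1 = 1
37 = 6·6 + 1, so a_2 = 6
6 = 6·1 + 0, so a_3 = 6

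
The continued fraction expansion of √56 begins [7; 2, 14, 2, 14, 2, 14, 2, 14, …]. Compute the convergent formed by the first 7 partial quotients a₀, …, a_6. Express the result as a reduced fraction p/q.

194873/26041

a_0 = 7: 7/1
a_1 = 2: 15/2
a_2 = 14: 217/29
a_3 = 2: 449/60
a_4 = 14: 6503/869
a_5 = 2: 13455/1798
a_6 = 14: 194873/26041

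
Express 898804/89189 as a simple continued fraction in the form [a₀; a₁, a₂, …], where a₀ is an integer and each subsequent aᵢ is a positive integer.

[10; 12, 1, 8, 1, 42, 3, 5]

898804 = 10·89189 + 6914, so a_0 = 10
89189 = 12·6914 + 6221, so a_1 = 12
6914 = 1·6221 + 693, so a_2 = 1
6221 = 8·693 + 677, so a_3 = 8
693 = 1·677 + 16, so a_4 = 1
677 = 42·16 + 5, so a_5 = 42
16 = 3·5 + 1, so a_6 = 3
5 = 5·1 + 0, so a_7 = 5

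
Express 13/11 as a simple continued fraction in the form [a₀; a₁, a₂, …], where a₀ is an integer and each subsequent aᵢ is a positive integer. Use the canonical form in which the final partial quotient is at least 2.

⌊13/11⌋ = 1, remainder 2
⌊11/2⌋ = 5, remainder 1
⌊2/1⌋ = 2, remainder 0

[1; 5, 2]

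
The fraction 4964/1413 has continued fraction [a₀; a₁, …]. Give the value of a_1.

⌊4964/1413⌋ = 3, remainder 725
⌊1413/725⌋ = 1, remainder 688

1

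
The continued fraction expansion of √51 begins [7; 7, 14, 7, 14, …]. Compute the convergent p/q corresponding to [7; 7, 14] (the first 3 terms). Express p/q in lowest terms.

707/99

a_0 = 7: 7/1
a_1 = 7: 50/7
a_2 = 14: 707/99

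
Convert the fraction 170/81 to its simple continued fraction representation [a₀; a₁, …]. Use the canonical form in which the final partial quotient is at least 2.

[2; 10, 8]

Run the Euclidean algorithm, recording each quotient:
⌊170/81⌋ = 2, remainder 8
⌊81/8⌋ = 10, remainder 1
⌊8/1⌋ = 8, remainder 0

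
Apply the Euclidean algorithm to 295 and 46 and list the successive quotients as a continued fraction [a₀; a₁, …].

[6; 2, 2, 2, 1, 2]

295 ÷ 46 → quotient 6, remainder 19
46 ÷ 19 → quotient 2, remainder 8
19 ÷ 8 → quotient 2, remainder 3
8 ÷ 3 → quotient 2, remainder 2
3 ÷ 2 → quotient 1, remainder 1
2 ÷ 1 → quotient 2, remainder 0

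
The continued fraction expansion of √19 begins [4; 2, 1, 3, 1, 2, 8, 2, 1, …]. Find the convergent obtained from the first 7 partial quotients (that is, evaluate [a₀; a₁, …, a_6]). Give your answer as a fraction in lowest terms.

a_0 = 4: 4/1
a_1 = 2: 9/2
a_2 = 1: 13/3
a_3 = 3: 48/11
a_4 = 1: 61/14
a_5 = 2: 170/39
a_6 = 8: 1421/326

1421/326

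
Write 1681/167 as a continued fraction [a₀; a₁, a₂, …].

[10; 15, 5, 2]

1681 = 10·167 + 11, so a_0 = 10
167 = 15·11 + 2, so a_1 = 15
11 = 5·2 + 1, so a_2 = 5
2 = 2·1 + 0, so a_3 = 2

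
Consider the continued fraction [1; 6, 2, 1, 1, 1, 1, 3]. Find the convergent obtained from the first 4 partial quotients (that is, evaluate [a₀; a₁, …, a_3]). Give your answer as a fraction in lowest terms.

Use the convergent recurrence hₖ = aₖ·hₖ₋₁ + hₖ₋₂ (and likewise for the denominators kₖ):
a_0 = 1: 1/1
a_1 = 6: 7/6
a_2 = 2: 15/13
a_3 = 1: 22/19

22/19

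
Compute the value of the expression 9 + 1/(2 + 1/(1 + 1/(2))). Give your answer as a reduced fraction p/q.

Collapse the nested fraction from the inside out:
Start with 2.
1 + 1/(2/1) = 1 + 1/2 = 3/2
2 + 1/(3/2) = 2 + 2/3 = 8/3
9 + 1/(8/3) = 9 + 3/8 = 75/8

75/8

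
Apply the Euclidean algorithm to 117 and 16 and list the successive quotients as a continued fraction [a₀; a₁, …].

117 = 7·16 + 5, so a_0 = 7
16 = 3·5 + 1, so a_1 = 3
5 = 5·1 + 0, so a_2 = 5

[7; 3, 5]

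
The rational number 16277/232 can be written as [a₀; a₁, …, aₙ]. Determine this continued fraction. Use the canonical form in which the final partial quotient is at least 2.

[70; 6, 3, 1, 2, 3]

16277 = 70·232 + 37, so a_0 = 70
232 = 6·37 + 10, so a_1 = 6
37 = 3·10 + 7, so a_2 = 3
10 = 1·7 + 3, so a_3 = 1
7 = 2·3 + 1, so a_4 = 2
3 = 3·1 + 0, so a_5 = 3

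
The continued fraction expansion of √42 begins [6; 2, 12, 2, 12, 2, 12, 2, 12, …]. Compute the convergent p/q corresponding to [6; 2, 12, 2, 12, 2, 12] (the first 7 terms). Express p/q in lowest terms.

Use the convergent recurrence hₖ = aₖ·hₖ₋₁ + hₖ₋₂ (and likewise for the denominators kₖ):
a_0 = 6: 6/1
a_1 = 2: 13/2
a_2 = 12: 162/25
a_3 = 2: 337/52
a_4 = 12: 4206/649
a_5 = 2: 8749/1350
a_6 = 12: 109194/16849

109194/16849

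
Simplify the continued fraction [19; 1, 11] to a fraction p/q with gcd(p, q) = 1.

Build up convergents one term at a time:
a_0 = 19: 19/1
a_1 = 1: 20/1
a_2 = 11: 239/12

239/12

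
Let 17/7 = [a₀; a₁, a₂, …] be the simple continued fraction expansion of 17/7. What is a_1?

2

Repeatedly divide and take the remainder:
17 ÷ 7 → quotient 2, remainder 3
7 ÷ 3 → quotient 2, remainder 1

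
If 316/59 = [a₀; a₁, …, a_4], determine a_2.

1

316 ÷ 59 → quotient 5, remainder 21
59 ÷ 21 → quotient 2, remainder 17
21 ÷ 17 → quotient 1, remainder 4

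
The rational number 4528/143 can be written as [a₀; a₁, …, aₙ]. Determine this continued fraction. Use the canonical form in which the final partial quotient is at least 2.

[31; 1, 1, 1, 47]

4528 ÷ 143 → quotient 31, remainder 95
143 ÷ 95 → quotient 1, remainder 48
95 ÷ 48 → quotient 1, remainder 47
48 ÷ 47 → quotient 1, remainder 1
47 ÷ 1 → quotient 47, remainder 0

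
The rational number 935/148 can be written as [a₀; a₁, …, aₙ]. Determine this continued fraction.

⌊935/148⌋ = 6, remainder 47
⌊148/47⌋ = 3, remainder 7
⌊47/7⌋ = 6, remainder 5
⌊7/5⌋ = 1, remainder 2
⌊5/2⌋ = 2, remainder 1
⌊2/1⌋ = 2, remainder 0

[6; 3, 6, 1, 2, 2]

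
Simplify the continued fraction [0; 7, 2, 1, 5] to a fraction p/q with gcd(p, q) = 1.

a_0 = 0: 0/1
a_1 = 7: 1/7
a_2 = 2: 2/15
a_3 = 1: 3/22
a_4 = 5: 17/125

17/125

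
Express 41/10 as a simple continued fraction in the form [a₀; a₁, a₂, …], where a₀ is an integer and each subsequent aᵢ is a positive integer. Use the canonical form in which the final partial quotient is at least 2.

41 ÷ 10 → quotient 4, remainder 1
10 ÷ 1 → quotient 10, remainder 0

[4; 10]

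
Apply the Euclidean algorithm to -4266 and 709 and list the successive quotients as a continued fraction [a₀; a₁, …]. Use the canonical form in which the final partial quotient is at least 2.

Repeatedly divide and take the remainder:
-4266 = -7·709 + 697, so a_0 = -7
709 = 1·697 + 12, so a_1 = 1
697 = 58·12 + 1, so a_2 = 58
12 = 12·1 + 0, so a_3 = 12

[-7; 1, 58, 12]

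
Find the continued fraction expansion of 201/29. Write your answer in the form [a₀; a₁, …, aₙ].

[6; 1, 13, 2]

201 = 6·29 + 27, so a_0 = 6
29 = 1·27 + 2, so a_1 = 1
27 = 13·2 + 1, so a_2 = 13
2 = 2·1 + 0, so a_3 = 2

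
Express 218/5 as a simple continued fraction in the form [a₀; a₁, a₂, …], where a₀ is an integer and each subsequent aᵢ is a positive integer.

⌊218/5⌋ = 43, remainder 3
⌊5/3⌋ = 1, remainder 2
⌊3/2⌋ = 1, remainder 1
⌊2/1⌋ = 2, remainder 0

[43; 1, 1, 2]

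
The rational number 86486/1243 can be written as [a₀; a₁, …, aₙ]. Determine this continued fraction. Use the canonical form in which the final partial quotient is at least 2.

[69; 1, 1, 2, 1, 2, 5, 12]

86486 ÷ 1243 → quotient 69, remainder 719
1243 ÷ 719 → quotient 1, remainder 524
719 ÷ 524 → quotient 1, remainder 195
524 ÷ 195 → quotient 2, remainder 134
195 ÷ 134 → quotient 1, remainder 61
134 ÷ 61 → quotient 2, remainder 12
61 ÷ 12 → quotient 5, remainder 1
12 ÷ 1 → quotient 12, remainder 0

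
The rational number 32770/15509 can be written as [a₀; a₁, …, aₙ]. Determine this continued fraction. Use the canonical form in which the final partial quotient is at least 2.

⌊32770/15509⌋ = 2, remainder 1752
⌊15509/1752⌋ = 8, remainder 1493
⌊1752/1493⌋ = 1, remainder 259
⌊1493/259⌋ = 5, remainder 198
⌊259/198⌋ = 1, remainder 61
⌊198/61⌋ = 3, remainder 15
⌊61/15⌋ = 4, remainder 1
⌊15/1⌋ = 15, remainder 0

[2; 8, 1, 5, 1, 3, 4, 15]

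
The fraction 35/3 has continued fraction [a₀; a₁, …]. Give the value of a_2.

35 ÷ 3 → quotient 11, remainder 2
3 ÷ 2 → quotient 1, remainder 1
2 ÷ 1 → quotient 2, remainder 0

2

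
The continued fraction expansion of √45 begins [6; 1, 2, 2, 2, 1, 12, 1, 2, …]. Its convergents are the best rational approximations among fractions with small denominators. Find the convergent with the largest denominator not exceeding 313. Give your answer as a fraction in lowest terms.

a_0 = 6: 6/1  (≤ bound)
a_1 = 1: 7/1  (≤ bound)
a_2 = 2: 20/3  (≤ bound)
a_3 = 2: 47/7  (≤ bound)
a_4 = 2: 114/17  (≤ bound)
a_5 = 1: 161/24  (≤ bound)
a_6 = 12: 2046/305  (≤ bound)
a_7 = 1: 2207/329  (> 313, stop)

2046/305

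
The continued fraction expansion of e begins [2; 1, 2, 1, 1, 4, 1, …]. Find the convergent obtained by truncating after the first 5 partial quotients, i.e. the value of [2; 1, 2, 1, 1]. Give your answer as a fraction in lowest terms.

19/7

Starting at the tail and folding back:
Start with 1.
1 + 1/(1/1) = 1 + 1/1 = 2/1
2 + 1/(2/1) = 2 + 1/2 = 5/2
1 + 1/(5/2) = 1 + 2/5 = 7/5
2 + 1/(7/5) = 2 + 5/7 = 19/7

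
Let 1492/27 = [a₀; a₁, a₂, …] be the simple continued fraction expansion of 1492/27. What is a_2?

1

1492 ÷ 27 → quotient 55, remainder 7
27 ÷ 7 → quotient 3, remainder 6
7 ÷ 6 → quotient 1, remainder 1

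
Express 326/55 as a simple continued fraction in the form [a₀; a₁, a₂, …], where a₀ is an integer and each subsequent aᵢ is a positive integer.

Apply division with remainder until the remainder is 0:
326 = 5·55 + 51, so a_0 = 5
55 = 1·51 + 4, so a_1 = 1
51 = 12·4 + 3, so a_2 = 12
4 = 1·3 + 1, so a_3 = 1
3 = 3·1 + 0, so a_4 = 3

[5; 1, 12, 1, 3]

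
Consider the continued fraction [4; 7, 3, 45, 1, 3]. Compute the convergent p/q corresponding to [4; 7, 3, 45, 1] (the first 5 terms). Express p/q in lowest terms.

a_0 = 4: 4/1
a_1 = 7: 29/7
a_2 = 3: 91/22
a_3 = 45: 4124/997
a_4 = 1: 4215/1019

4215/1019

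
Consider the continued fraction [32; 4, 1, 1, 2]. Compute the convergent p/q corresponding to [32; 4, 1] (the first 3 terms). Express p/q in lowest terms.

Work from the innermost term outward:
Start with 1.
4 + 1/(1/1) = 4 + 1/1 = 5/1
32 + 1/(5/1) = 32 + 1/5 = 161/5

161/5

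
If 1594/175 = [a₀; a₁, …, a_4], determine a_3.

1

1594 ÷ 175 → quotient 9, remainder 19
175 ÷ 19 → quotient 9, remainder 4
19 ÷ 4 → quotient 4, remainder 3
4 ÷ 3 → quotient 1, remainder 1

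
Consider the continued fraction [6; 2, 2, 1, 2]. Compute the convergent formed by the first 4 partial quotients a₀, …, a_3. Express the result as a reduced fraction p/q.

Use the convergent recurrence hₖ = aₖ·hₖ₋₁ + hₖ₋₂ (and likewise for the denominators kₖ):
a_0 = 6: 6/1
a_1 = 2: 13/2
a_2 = 2: 32/5
a_3 = 1: 45/7

45/7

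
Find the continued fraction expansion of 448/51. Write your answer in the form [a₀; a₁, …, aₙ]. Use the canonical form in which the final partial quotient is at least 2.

[8; 1, 3, 1, 1, 1, 3]

⌊448/51⌋ = 8, remainder 40
⌊51/40⌋ = 1, remainder 11
⌊40/11⌋ = 3, remainder 7
⌊11/7⌋ = 1, remainder 4
⌊7/4⌋ = 1, remainder 3
⌊4/3⌋ = 1, remainder 1
⌊3/1⌋ = 3, remainder 0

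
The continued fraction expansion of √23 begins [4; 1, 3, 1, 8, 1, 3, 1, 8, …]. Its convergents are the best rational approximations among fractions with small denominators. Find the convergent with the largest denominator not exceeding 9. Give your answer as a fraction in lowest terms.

24/5

List convergents until the denominator exceeds the bound:
a_0 = 4: 4/1  (≤ bound)
a_1 = 1: 5/1  (≤ bound)
a_2 = 3: 19/4  (≤ bound)
a_3 = 1: 24/5  (≤ bound)
a_4 = 8: 211/44  (> 9, stop)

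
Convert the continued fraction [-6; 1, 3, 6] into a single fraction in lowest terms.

-131/25

Work from the innermost term outward:
Start with 6.
3 + 1/(6/1) = 3 + 1/6 = 19/6
1 + 1/(19/6) = 1 + 6/19 = 25/19
-6 + 1/(25/19) = -6 + 19/25 = -131/25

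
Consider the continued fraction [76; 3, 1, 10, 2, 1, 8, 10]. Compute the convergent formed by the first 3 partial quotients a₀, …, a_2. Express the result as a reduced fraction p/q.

305/4

Use the convergent recurrence hₖ = aₖ·hₖ₋₁ + hₖ₋₂ (and likewise for the denominators kₖ):
a_0 = 76: 76/1
a_1 = 3: 229/3
a_2 = 1: 305/4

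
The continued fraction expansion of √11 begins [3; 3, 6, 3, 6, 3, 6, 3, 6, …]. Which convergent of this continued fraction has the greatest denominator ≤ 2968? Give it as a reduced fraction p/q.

a_0 = 3: 3/1  (≤ bound)
a_1 = 3: 10/3  (≤ bound)
a_2 = 6: 63/19  (≤ bound)
a_3 = 3: 199/60  (≤ bound)
a_4 = 6: 1257/379  (≤ bound)
a_5 = 3: 3970/1197  (≤ bound)
a_6 = 6: 25077/7561  (> 2968, stop)

3970/1197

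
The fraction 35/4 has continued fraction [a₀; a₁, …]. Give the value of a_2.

3

Run the Euclidean algorithm, recording each quotient:
⌊35/4⌋ = 8, remainder 3
⌊4/3⌋ = 1, remainder 1
⌊3/1⌋ = 3, remainder 0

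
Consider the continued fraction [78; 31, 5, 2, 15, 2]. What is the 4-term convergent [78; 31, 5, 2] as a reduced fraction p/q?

Start with 2.
5 + 1/(2/1) = 5 + 1/2 = 11/2
31 + 1/(11/2) = 31 + 2/11 = 343/11
78 + 1/(343/11) = 78 + 11/343 = 26765/343

26765/343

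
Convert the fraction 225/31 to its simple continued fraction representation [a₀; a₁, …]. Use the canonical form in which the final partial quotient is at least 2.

225 ÷ 31 → quotient 7, remainder 8
31 ÷ 8 → quotient 3, remainder 7
8 ÷ 7 → quotient 1, remainder 1
7 ÷ 1 → quotient 7, remainder 0

[7; 3, 1, 7]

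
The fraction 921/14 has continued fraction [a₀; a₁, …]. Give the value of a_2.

3

Repeatedly divide and take the remainder:
921 ÷ 14 → quotient 65, remainder 11
14 ÷ 11 → quotient 1, remainder 3
11 ÷ 3 → quotient 3, remainder 2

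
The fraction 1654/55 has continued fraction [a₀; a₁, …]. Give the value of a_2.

1

1654 ÷ 55 → quotient 30, remainder 4
55 ÷ 4 → quotient 13, remainder 3
4 ÷ 3 → quotient 1, remainder 1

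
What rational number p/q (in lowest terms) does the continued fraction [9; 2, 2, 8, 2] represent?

837/89

Start with 2.
8 + 1/(2/1) = 8 + 1/2 = 17/2
2 + 1/(17/2) = 2 + 2/17 = 36/17
2 + 1/(36/17) = 2 + 17/36 = 89/36
9 + 1/(89/36) = 9 + 36/89 = 837/89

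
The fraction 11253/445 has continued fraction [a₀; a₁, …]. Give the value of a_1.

3

11253 = 25·445 + 128, so a_0 = 25
445 = 3·128 + 61, so a_1 = 3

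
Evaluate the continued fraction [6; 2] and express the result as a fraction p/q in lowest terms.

13/2

Collapse the nested fraction from the inside out:
Start with 2.
6 + 1/(2/1) = 6 + 1/2 = 13/2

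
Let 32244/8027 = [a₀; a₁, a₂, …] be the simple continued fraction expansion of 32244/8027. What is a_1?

32244 ÷ 8027 → quotient 4, remainder 136
8027 ÷ 136 → quotient 59, remainder 3

59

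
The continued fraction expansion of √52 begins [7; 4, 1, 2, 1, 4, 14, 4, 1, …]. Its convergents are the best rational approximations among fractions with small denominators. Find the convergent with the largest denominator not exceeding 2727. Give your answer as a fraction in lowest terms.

a_0 = 7: 7/1  (≤ bound)
a_1 = 4: 29/4  (≤ bound)
a_2 = 1: 36/5  (≤ bound)
a_3 = 2: 101/14  (≤ bound)
a_4 = 1: 137/19  (≤ bound)
a_5 = 4: 649/90  (≤ bound)
a_6 = 14: 9223/1279  (≤ bound)
a_7 = 4: 37541/5206  (> 2727, stop)

9223/1279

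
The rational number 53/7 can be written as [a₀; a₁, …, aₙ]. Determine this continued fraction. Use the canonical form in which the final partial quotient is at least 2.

[7; 1, 1, 3]

53 = 7·7 + 4, so a_0 = 7
7 = 1·4 + 3, so a_1 = 1
4 = 1·3 + 1, so a_2 = 1
3 = 3·1 + 0, so a_3 = 3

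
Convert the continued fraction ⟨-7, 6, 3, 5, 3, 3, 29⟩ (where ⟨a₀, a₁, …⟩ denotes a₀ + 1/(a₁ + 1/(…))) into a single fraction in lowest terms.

-213903/31265

a_0 = -7: -7/1
a_1 = 6: -41/6
a_2 = 3: -130/19
a_3 = 5: -691/101
a_4 = 3: -2203/322
a_5 = 3: -7300/1067
a_6 = 29: -213903/31265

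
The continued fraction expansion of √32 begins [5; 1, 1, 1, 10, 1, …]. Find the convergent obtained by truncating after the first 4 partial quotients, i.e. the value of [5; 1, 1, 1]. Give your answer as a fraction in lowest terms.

17/3

Compute successive convergents:
a_0 = 5: 5/1
a_1 = 1: 6/1
a_2 = 1: 11/2
a_3 = 1: 17/3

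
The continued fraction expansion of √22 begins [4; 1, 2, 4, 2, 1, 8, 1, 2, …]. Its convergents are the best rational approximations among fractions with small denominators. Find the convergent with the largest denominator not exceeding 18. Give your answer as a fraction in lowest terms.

a_0 = 4: 4/1  (≤ bound)
a_1 = 1: 5/1  (≤ bound)
a_2 = 2: 14/3  (≤ bound)
a_3 = 4: 61/13  (≤ bound)
a_4 = 2: 136/29  (> 18, stop)

61/13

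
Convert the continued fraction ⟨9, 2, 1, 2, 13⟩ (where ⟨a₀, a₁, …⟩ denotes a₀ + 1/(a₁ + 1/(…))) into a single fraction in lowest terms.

Start with 13.
2 + 1/(13/1) = 2 + 1/13 = 27/13
1 + 1/(27/13) = 1 + 13/27 = 40/27
2 + 1/(40/27) = 2 + 27/40 = 107/40
9 + 1/(107/40) = 9 + 40/107 = 1003/107

1003/107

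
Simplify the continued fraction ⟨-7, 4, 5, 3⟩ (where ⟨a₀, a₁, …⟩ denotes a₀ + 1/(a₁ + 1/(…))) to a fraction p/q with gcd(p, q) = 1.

Starting at the tail and folding back:
Start with 3.
5 + 1/(3/1) = 5 + 1/3 = 16/3
4 + 1/(16/3) = 4 + 3/16 = 67/16
-7 + 1/(67/16) = -7 + 16/67 = -453/67

-453/67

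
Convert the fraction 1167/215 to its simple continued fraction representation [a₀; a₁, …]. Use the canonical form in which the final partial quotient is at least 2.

Run the Euclidean algorithm, recording each quotient:
⌊1167/215⌋ = 5, remainder 92
⌊215/92⌋ = 2, remainder 31
⌊92/31⌋ = 2, remainder 30
⌊31/30⌋ = 1, remainder 1
⌊30/1⌋ = 30, remainder 0

[5; 2, 2, 1, 30]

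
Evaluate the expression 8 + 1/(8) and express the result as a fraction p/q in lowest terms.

65/8

a_0 = 8: 8/1
a_1 = 8: 65/8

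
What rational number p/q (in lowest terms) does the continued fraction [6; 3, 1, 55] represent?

1394/223

Compute successive convergents:
a_0 = 6: 6/1
a_1 = 3: 19/3
a_2 = 1: 25/4
a_3 = 55: 1394/223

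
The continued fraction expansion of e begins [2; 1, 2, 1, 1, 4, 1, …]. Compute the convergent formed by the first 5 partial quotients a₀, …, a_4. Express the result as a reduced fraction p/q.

19/7

Starting at the tail and folding back:
Start with 1.
1 + 1/(1/1) = 1 + 1/1 = 2/1
2 + 1/(2/1) = 2 + 1/2 = 5/2
1 + 1/(5/2) = 1 + 2/5 = 7/5
2 + 1/(7/5) = 2 + 5/7 = 19/7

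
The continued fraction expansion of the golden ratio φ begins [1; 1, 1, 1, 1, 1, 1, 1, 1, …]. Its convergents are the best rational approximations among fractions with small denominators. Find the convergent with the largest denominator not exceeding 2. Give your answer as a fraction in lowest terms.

3/2

a_0 = 1: 1/1  (≤ bound)
a_1 = 1: 2/1  (≤ bound)
a_2 = 1: 3/2  (≤ bound)
a_3 = 1: 5/3  (> 2, stop)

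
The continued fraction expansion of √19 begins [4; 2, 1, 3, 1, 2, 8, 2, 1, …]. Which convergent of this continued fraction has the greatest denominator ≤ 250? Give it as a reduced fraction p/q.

170/39

a_0 = 4: 4/1  (≤ bound)
a_1 = 2: 9/2  (≤ bound)
a_2 = 1: 13/3  (≤ bound)
a_3 = 3: 48/11  (≤ bound)
a_4 = 1: 61/14  (≤ bound)
a_5 = 2: 170/39  (≤ bound)
a_6 = 8: 1421/326  (> 250, stop)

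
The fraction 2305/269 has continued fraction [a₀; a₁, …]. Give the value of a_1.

⌊2305/269⌋ = 8, remainder 153
⌊269/153⌋ = 1, remainder 116

1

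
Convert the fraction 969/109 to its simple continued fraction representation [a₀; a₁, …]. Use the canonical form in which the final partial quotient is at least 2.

[8; 1, 8, 12]

Run the Euclidean algorithm, recording each quotient:
969 ÷ 109 → quotient 8, remainder 97
109 ÷ 97 → quotient 1, remainder 12
97 ÷ 12 → quotient 8, remainder 1
12 ÷ 1 → quotient 12, remainder 0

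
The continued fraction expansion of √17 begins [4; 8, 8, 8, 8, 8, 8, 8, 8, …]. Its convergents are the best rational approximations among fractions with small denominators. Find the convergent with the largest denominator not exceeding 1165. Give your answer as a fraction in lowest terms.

2177/528

List convergents until the denominator exceeds the bound:
a_0 = 4: 4/1  (≤ bound)
a_1 = 8: 33/8  (≤ bound)
a_2 = 8: 268/65  (≤ bound)
a_3 = 8: 2177/528  (≤ bound)
a_4 = 8: 17684/4289  (> 1165, stop)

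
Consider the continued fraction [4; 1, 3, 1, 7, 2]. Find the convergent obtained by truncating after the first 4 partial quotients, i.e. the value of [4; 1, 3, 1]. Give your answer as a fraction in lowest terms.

Compute successive convergents:
a_0 = 4: 4/1
a_1 = 1: 5/1
a_2 = 3: 19/4
a_3 = 1: 24/5

24/5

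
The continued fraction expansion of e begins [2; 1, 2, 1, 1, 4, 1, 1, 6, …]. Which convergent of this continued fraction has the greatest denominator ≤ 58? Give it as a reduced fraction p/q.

106/39

List convergents until the denominator exceeds the bound:
a_0 = 2: 2/1  (≤ bound)
a_1 = 1: 3/1  (≤ bound)
a_2 = 2: 8/3  (≤ bound)
a_3 = 1: 11/4  (≤ bound)
a_4 = 1: 19/7  (≤ bound)
a_5 = 4: 87/32  (≤ bound)
a_6 = 1: 106/39  (≤ bound)
a_7 = 1: 193/71  (> 58, stop)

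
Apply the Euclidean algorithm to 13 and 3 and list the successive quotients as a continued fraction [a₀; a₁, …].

13 ÷ 3 → quotient 4, remainder 1
3 ÷ 1 → quotient 3, remainder 0

[4; 3]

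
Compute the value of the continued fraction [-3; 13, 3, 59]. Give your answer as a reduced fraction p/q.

Compute successive convergents:
a_0 = -3: -3/1
a_1 = 13: -38/13
a_2 = 3: -117/40
a_3 = 59: -6941/2373

-6941/2373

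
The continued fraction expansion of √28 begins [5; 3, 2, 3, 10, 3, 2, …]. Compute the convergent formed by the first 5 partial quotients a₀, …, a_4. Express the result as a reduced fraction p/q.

1307/247

Start with 10.
3 + 1/(10/1) = 3 + 1/10 = 31/10
2 + 1/(31/10) = 2 + 10/31 = 72/31
3 + 1/(72/31) = 3 + 31/72 = 247/72
5 + 1/(247/72) = 5 + 72/247 = 1307/247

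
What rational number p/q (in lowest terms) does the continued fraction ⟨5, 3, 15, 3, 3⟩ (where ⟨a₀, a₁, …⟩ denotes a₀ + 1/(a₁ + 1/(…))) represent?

Start with 3.
3 + 1/(3/1) = 3 + 1/3 = 10/3
15 + 1/(10/3) = 15 + 3/10 = 153/10
3 + 1/(153/10) = 3 + 10/153 = 469/153
5 + 1/(469/153) = 5 + 153/469 = 2498/469

2498/469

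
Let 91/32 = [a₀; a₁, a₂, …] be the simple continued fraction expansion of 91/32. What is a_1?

⌊91/32⌋ = 2, remainder 27
⌊32/27⌋ = 1, remainder 5

1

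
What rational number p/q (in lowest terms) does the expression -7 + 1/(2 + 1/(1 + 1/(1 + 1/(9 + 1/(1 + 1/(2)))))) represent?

-1017/154

Start with 2.
1 + 1/(2/1) = 1 + 1/2 = 3/2
9 + 1/(3/2) = 9 + 2/3 = 29/3
1 + 1/(29/3) = 1 + 3/29 = 32/29
1 + 1/(32/29) = 1 + 29/32 = 61/32
2 + 1/(61/32) = 2 + 32/61 = 154/61
-7 + 1/(154/61) = -7 + 61/154 = -1017/154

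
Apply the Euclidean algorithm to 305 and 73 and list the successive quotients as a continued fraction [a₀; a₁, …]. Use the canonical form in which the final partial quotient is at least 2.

[4; 5, 1, 1, 1, 1, 2]

305 ÷ 73 → quotient 4, remainder 13
73 ÷ 13 → quotient 5, remainder 8
13 ÷ 8 → quotient 1, remainder 5
8 ÷ 5 → quotient 1, remainder 3
5 ÷ 3 → quotient 1, remainder 2
3 ÷ 2 → quotient 1, remainder 1
2 ÷ 1 → quotient 2, remainder 0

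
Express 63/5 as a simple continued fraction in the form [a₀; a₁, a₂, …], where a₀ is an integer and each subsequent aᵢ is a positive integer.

[12; 1, 1, 2]

63 ÷ 5 → quotient 12, remainder 3
5 ÷ 3 → quotient 1, remainder 2
3 ÷ 2 → quotient 1, remainder 1
2 ÷ 1 → quotient 2, remainder 0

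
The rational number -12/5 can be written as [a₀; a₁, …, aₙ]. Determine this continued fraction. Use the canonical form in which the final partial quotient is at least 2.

-12 ÷ 5 → quotient -3, remainder 3
5 ÷ 3 → quotient 1, remainder 2
3 ÷ 2 → quotient 1, remainder 1
2 ÷ 1 → quotient 2, remainder 0

[-3; 1, 1, 2]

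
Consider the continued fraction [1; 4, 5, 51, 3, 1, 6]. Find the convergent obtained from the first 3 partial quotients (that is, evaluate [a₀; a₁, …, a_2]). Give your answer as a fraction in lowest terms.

26/21

a_0 = 1: 1/1
a_1 = 4: 5/4
a_2 = 5: 26/21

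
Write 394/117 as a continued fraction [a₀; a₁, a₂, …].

394 ÷ 117 → quotient 3, remainder 43
117 ÷ 43 → quotient 2, remainder 31
43 ÷ 31 → quotient 1, remainder 12
31 ÷ 12 → quotient 2, remainder 7
12 ÷ 7 → quotient 1, remainder 5
7 ÷ 5 → quotient 1, remainder 2
5 ÷ 2 → quotient 2, remainder 1
2 ÷ 1 → quotient 2, remainder 0

[3; 2, 1, 2, 1, 1, 2, 2]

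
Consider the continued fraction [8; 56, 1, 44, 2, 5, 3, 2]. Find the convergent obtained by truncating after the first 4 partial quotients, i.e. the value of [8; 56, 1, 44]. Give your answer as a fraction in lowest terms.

a_0 = 8: 8/1
a_1 = 56: 449/56
a_2 = 1: 457/57
a_3 = 44: 20557/2564

20557/2564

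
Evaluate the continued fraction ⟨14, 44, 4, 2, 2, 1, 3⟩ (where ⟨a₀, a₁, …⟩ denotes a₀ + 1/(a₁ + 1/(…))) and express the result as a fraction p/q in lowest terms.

Start with 3.
1 + 1/(3/1) = 1 + 1/3 = 4/3
2 + 1/(4/3) = 2 + 3/4 = 11/4
2 + 1/(11/4) = 2 + 4/11 = 26/11
4 + 1/(26/11) = 4 + 11/26 = 115/26
44 + 1/(115/26) = 44 + 26/115 = 5086/115
14 + 1/(5086/115) = 14 + 115/5086 = 71319/5086

71319/5086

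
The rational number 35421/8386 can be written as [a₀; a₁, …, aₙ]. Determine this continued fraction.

[4; 4, 2, 7, 3, 1, 9, 3]

Apply division with remainder until the remainder is 0:
35421 = 4·8386 + 1877, so a_0 = 4
8386 = 4·1877 + 878, so a_1 = 4
1877 = 2·878 + 121, so a_2 = 2
878 = 7·121 + 31, so a_3 = 7
121 = 3·31 + 28, so a_4 = 3
31 = 1·28 + 3, so a_5 = 1
28 = 9·3 + 1, so a_6 = 9
3 = 3·1 + 0, so a_7 = 3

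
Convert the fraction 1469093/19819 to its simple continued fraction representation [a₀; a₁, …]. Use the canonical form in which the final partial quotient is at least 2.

⌊1469093/19819⌋ = 74, remainder 2487
⌊19819/2487⌋ = 7, remainder 2410
⌊2487/2410⌋ = 1, remainder 77
⌊2410/77⌋ = 31, remainder 23
⌊77/23⌋ = 3, remainder 8
⌊23/8⌋ = 2, remainder 7
⌊8/7⌋ = 1, remainder 1
⌊7/1⌋ = 7, remainder 0

[74; 7, 1, 31, 3, 2, 1, 7]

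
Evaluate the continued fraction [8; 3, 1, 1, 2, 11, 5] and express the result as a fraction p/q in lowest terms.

a_0 = 8: 8/1
a_1 = 3: 25/3
a_2 = 1: 33/4
a_3 = 1: 58/7
a_4 = 2: 149/18
a_5 = 11: 1697/205
a_6 = 5: 8634/1043

8634/1043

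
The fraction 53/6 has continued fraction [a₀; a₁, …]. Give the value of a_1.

1

53 = 8·6 + 5, so a_0 = 8
6 = 1·5 + 1, so a_1 = 1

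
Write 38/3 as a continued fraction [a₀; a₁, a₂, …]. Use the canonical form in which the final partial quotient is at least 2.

[12; 1, 2]

38 = 12·3 + 2, so a_0 = 12
3 = 1·2 + 1, so a_1 = 1
2 = 2·1 + 0, so a_2 = 2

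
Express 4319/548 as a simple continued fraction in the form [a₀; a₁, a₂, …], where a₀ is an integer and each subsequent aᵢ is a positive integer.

Run the Euclidean algorithm, recording each quotient:
4319 ÷ 548 → quotient 7, remainder 483
548 ÷ 483 → quotient 1, remainder 65
483 ÷ 65 → quotient 7, remainder 28
65 ÷ 28 → quotient 2, remainder 9
28 ÷ 9 → quotient 3, remainder 1
9 ÷ 1 → quotient 9, remainder 0

[7; 1, 7, 2, 3, 9]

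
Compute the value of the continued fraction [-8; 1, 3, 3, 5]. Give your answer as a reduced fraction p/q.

a_0 = -8: -8/1
a_1 = 1: -7/1
a_2 = 3: -29/4
a_3 = 3: -94/13
a_4 = 5: -499/69

-499/69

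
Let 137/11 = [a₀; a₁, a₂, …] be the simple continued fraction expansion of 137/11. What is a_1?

2

137 = 12·11 + 5, so a_0 = 12
11 = 2·5 + 1, so a_1 = 2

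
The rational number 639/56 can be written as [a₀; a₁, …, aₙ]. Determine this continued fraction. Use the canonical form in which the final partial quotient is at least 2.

639 = 11·56 + 23, so a_0 = 11
56 = 2·23 + 10, so a_1 = 2
23 = 2·10 + 3, so a_2 = 2
10 = 3·3 + 1, so a_3 = 3
3 = 3·1 + 0, so a_4 = 3

[11; 2, 2, 3, 3]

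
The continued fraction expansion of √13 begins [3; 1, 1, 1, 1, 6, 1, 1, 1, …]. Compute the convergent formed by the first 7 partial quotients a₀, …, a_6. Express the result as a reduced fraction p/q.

137/38

a_0 = 3: 3/1
a_1 = 1: 4/1
a_2 = 1: 7/2
a_3 = 1: 11/3
a_4 = 1: 18/5
a_5 = 6: 119/33
a_6 = 1: 137/38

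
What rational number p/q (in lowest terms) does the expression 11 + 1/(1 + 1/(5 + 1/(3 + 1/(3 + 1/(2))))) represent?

Start with 2.
3 + 1/(2/1) = 3 + 1/2 = 7/2
3 + 1/(7/2) = 3 + 2/7 = 23/7
5 + 1/(23/7) = 5 + 7/23 = 122/23
1 + 1/(122/23) = 1 + 23/122 = 145/122
11 + 1/(145/122) = 11 + 122/145 = 1717/145

1717/145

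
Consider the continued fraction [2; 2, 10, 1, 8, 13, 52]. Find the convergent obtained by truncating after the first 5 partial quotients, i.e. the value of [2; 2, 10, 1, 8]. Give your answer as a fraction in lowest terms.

a_0 = 2: 2/1
a_1 = 2: 5/2
a_2 = 10: 52/21
a_3 = 1: 57/23
a_4 = 8: 508/205

508/205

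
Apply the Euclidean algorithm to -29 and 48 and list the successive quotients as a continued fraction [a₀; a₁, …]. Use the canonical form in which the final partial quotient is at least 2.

[-1; 2, 1, 1, 9]

Repeatedly divide and take the remainder:
⌊-29/48⌋ = -1, remainder 19
⌊48/19⌋ = 2, remainder 10
⌊19/10⌋ = 1, remainder 9
⌊10/9⌋ = 1, remainder 1
⌊9/1⌋ = 9, remainder 0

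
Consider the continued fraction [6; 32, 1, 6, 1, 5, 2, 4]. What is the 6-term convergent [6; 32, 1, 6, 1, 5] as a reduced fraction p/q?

Compute successive convergents:
a_0 = 6: 6/1
a_1 = 32: 193/32
a_2 = 1: 199/33
a_3 = 6: 1387/230
a_4 = 1: 1586/263
a_5 = 5: 9317/1545

9317/1545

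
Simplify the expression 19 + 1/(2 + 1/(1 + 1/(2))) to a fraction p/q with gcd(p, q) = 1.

Use the convergent recurrence hₖ = aₖ·hₖ₋₁ + hₖ₋₂ (and likewise for the denominators kₖ):
a_0 = 19: 19/1
a_1 = 2: 39/2
a_2 = 1: 58/3
a_3 = 2: 155/8

155/8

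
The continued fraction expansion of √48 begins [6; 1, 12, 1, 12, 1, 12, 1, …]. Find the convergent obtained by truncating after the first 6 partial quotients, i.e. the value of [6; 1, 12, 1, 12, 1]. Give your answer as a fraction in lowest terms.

a_0 = 6: 6/1
a_1 = 1: 7/1
a_2 = 12: 90/13
a_3 = 1: 97/14
a_4 = 12: 1254/181
a_5 = 1: 1351/195

1351/195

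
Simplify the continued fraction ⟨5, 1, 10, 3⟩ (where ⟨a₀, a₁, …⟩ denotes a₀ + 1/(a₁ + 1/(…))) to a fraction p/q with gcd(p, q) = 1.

a_0 = 5: 5/1
a_1 = 1: 6/1
a_2 = 10: 65/11
a_3 = 3: 201/34

201/34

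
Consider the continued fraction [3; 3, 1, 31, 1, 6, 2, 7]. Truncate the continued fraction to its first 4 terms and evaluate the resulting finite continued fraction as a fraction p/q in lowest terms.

Work from the innermost term outward:
Start with 31.
1 + 1/(31/1) = 1 + 1/31 = 32/31
3 + 1/(32/31) = 3 + 31/32 = 127/32
3 + 1/(127/32) = 3 + 32/127 = 413/127

413/127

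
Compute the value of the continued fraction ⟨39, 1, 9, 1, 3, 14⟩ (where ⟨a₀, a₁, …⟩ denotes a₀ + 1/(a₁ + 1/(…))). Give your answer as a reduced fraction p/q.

24463/613

a_0 = 39: 39/1
a_1 = 1: 40/1
a_2 = 9: 399/10
a_3 = 1: 439/11
a_4 = 3: 1716/43
a_5 = 14: 24463/613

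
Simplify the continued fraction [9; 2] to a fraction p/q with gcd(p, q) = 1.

Start with 2.
9 + 1/(2/1) = 9 + 1/2 = 19/2

19/2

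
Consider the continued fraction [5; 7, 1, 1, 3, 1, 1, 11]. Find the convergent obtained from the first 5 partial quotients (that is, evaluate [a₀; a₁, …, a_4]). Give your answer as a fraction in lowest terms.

272/53

a_0 = 5: 5/1
a_1 = 7: 36/7
a_2 = 1: 41/8
a_3 = 1: 77/15
a_4 = 3: 272/53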